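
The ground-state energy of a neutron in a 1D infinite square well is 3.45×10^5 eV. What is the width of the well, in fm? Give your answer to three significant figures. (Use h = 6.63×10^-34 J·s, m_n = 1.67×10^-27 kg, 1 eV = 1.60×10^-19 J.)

From E_n = n²h²/(8m_nL²), L = n·h/√(8m_nE_n).
E_1 = 3.45×10^5 eV = 5.520×10^-14 J, so L = 1·6.63×10^-34/√(8·1.67×10^-27·5.520×10^-14) = 2.44×10^-14 m = 24.4 fm.

L = 24.4 fm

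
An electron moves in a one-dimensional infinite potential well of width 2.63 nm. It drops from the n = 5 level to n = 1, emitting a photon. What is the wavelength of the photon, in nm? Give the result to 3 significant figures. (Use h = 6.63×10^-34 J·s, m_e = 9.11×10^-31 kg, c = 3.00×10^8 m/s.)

E_1 = h²/(8m_eL²) = 8.720×10^-21 J, so ΔE = (5² − 1²)E_1 = 2.093×10^-19 J.
λ = hc/ΔE = (6.63×10^-34·3.00×10^8)/2.093×10^-19 = 9.50×10^-7 m = 950 nm.

λ = 950 nm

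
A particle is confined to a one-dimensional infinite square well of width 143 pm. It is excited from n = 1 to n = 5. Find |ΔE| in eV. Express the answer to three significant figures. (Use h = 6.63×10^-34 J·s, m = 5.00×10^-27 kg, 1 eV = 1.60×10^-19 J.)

|ΔE| = 0.0806 eV

E_1 = h²/(8mL²) = 5.374×10^-22 J.
|ΔE| = |1² − 5²|·E_1 = 24·5.374×10^-22 J = 1.290×10^-20 J = 0.0806 eV.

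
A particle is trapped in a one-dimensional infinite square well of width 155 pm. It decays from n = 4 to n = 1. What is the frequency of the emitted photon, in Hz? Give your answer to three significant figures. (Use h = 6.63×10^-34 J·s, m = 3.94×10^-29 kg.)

E_1 = h²/(8mL²) = 5.805×10^-20 J and ΔE = (4² − 1²)E_1 = 8.707×10^-19 J.
f = ΔE/h = 8.707×10^-19/6.63×10^-34 = 1.31×10^15 Hz.

f = 1.31×10^15 Hz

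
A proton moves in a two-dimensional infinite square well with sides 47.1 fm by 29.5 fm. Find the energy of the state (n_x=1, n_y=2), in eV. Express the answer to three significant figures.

For a 2D rectangular well E = (h²/8m_p)·Σ n_i²/L_i² = (6.626×10^-34)²/(8·1.673×10^-27) · [1²/(47.1 fm)² + 2²/(29.5 fm)²].
Evaluating gives E = 1.656×10^-13 J = 1.03×10^6 eV.

E = 1.03×10^6 eV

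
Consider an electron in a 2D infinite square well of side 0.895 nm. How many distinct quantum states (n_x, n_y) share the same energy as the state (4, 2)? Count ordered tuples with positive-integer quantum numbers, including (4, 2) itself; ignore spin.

degeneracy = 2

The level has n_x² + n_y² = 20. The ordered positive-integer solutions are (2, 4), (4, 2).
That gives 2 states.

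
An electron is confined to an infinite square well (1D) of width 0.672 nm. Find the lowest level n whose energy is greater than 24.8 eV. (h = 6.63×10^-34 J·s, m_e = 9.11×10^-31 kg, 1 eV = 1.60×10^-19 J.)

E_1 = h²/(8m_eL²) = 1.336×10^-19 J = 0.8350 eV.
Need n² > 24.8/0.8350 = 29.70, i.e. n > 5.450.
The smallest integer satisfying this is n = 6.

n = 6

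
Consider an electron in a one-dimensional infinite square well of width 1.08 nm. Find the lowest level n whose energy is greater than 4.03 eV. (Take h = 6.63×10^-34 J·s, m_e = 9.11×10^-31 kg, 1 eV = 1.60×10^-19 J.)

n = 4

E_1 = h²/(8m_eL²) = 5.171×10^-20 J = 0.3232 eV.
Need n² > 4.03/0.3232 = 12.47, i.e. n > 3.531.
The smallest integer satisfying this is n = 4.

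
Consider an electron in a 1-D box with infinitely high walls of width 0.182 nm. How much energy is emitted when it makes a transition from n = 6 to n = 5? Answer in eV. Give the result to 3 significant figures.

|ΔE| = 125 eV

E_1 = h²/(8m_eL²) = 1.819×10^-18 J.
|ΔE| = |6² − 5²|·E_1 = 11·1.819×10^-18 J = 2.001×10^-17 J = 125 eV.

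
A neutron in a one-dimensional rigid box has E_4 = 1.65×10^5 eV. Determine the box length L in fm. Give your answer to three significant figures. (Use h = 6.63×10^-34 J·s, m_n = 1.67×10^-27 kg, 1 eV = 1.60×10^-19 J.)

From E_n = n²h²/(8m_nL²), L = n·h/√(8m_nE_n).
E_4 = 1.65×10^5 eV = 2.640×10^-14 J, so L = 4·6.63×10^-34/√(8·1.67×10^-27·2.640×10^-14) = 1.41×10^-13 m = 141 fm.

L = 141 fm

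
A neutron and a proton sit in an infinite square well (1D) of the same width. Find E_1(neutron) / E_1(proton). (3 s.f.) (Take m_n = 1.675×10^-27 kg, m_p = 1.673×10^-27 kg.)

0.999

E_n ∝ 1/m at fixed n and L, so the ratio is m_p/m_n = 1.673×10^-27/1.675×10^-27 = 0.999.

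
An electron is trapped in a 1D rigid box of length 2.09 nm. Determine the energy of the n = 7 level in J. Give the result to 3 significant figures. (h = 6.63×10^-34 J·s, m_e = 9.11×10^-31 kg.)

E_7 = 6.77×10^-19 J

For an infinite well E_n = n²h²/(8m_eL²), so E_1 = h²/(8m_eL²) = (6.63×10^-34)²/(8·9.11×10^-31·(2.09×10^-9 m)²) = 1.381×10^-20 J.
Then E_7 = 7²·E_1 = 49·1.381×10^-20 J = 6.77×10^-19 J.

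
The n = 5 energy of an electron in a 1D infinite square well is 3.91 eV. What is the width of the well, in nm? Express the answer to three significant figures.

L = 1.55 nm

From E_n = n²h²/(8m_eL²), L = n·h/√(8m_eE_n).
E_5 = 3.91 eV = 6.264×10^-19 J, so L = 5·6.626×10^-34/√(8·9.109×10^-31·6.264×10^-19) = 1.55×10^-9 m = 1.55 nm.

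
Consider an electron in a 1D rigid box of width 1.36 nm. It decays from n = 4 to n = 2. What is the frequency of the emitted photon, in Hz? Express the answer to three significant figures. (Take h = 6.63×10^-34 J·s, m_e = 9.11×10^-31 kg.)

E_1 = h²/(8m_eL²) = 3.261×10^-20 J and ΔE = (4² − 2²)E_1 = 3.913×10^-19 J.
f = ΔE/h = 3.913×10^-19/6.63×10^-34 = 5.90×10^14 Hz.

f = 5.90×10^14 Hz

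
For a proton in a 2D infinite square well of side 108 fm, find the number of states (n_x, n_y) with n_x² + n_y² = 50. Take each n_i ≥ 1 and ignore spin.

The level has n_x² + n_y² = 50. The ordered positive-integer solutions are (1, 7), (5, 5), (7, 1).
That gives 3 states.

degeneracy = 3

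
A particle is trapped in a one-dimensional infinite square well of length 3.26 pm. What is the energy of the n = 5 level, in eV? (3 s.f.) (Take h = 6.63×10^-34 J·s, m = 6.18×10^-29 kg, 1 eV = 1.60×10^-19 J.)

E_5 = 1.31×10^4 eV

For an infinite well E_n = n²h²/(8mL²), so E_1 = h²/(8mL²) = (6.63×10^-34)²/(8·6.18×10^-29·(3.26×10^-12 m)²) = 8.366×10^-17 J.
Then E_5 = 5²·E_1 = 25·8.366×10^-17 J = 2.092×10^-15 J.
Converting, E_5 = 2.092×10^-15 J / (1.60×10^-19 J/eV) = 1.31×10^4 eV.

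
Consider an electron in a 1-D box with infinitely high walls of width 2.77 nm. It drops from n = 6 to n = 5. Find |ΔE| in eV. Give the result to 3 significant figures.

|ΔE| = 0.539 eV

E_1 = h²/(8m_eL²) = 7.852×10^-21 J.
|ΔE| = |6² − 5²|·E_1 = 11·7.852×10^-21 J = 8.637×10^-20 J = 0.539 eV.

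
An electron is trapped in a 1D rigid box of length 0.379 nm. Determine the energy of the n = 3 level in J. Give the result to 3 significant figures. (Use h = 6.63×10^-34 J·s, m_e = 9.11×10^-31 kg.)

For an infinite well E_n = n²h²/(8m_eL²), so E_1 = h²/(8m_eL²) = (6.63×10^-34)²/(8·9.11×10^-31·(3.79×10^-10 m)²) = 4.199×10^-19 J.
Then E_3 = 3²·E_1 = 9·4.199×10^-19 J = 3.78×10^-18 J.

E_3 = 3.78×10^-18 J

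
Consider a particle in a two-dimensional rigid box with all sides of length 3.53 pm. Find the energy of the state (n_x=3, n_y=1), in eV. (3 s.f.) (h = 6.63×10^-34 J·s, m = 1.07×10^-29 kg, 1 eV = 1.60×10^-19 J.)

For a 2D rectangular well E = (h²/8m)·Σ n_i²/L_i² = (6.63×10^-34)²/(8·1.07×10^-29) · [3²/(3.53 pm)² + 1²/(3.53 pm)²].
Evaluating gives E = 4.121×10^-15 J = 2.58×10^4 eV.

E = 2.58×10^4 eV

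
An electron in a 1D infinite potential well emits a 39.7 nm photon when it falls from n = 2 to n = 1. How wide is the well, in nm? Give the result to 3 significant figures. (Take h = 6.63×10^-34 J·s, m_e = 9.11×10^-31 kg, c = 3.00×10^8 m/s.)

The photon carries ΔE = hc/λ = 6.63×10^-34·3.00×10^8/3.97×10^-8 m = 5.010×10^-18 J.
Since ΔE = (2² − 1²)E_1, E_1 = 1.670×10^-18 J, and L = h/√(8m_eE_1) = 1.90×10^-10 m = 0.190 nm.

L = 0.190 nm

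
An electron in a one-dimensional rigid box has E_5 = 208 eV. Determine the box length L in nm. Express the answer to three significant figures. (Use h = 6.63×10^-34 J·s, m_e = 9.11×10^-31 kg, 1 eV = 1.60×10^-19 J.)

From E_n = n²h²/(8m_eL²), L = n·h/√(8m_eE_n).
E_5 = 208 eV = 3.328×10^-17 J, so L = 5·6.63×10^-34/√(8·9.11×10^-31·3.328×10^-17) = 2.13×10^-10 m = 0.213 nm.

L = 0.213 nm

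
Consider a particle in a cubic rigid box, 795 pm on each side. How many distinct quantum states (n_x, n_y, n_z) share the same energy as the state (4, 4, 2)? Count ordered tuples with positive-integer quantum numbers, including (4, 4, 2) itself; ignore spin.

The level has n_x² + n_y² + n_z² = 36. The ordered positive-integer solutions are (2, 4, 4), (4, 2, 4), (4, 4, 2).
That gives 3 states.

degeneracy = 3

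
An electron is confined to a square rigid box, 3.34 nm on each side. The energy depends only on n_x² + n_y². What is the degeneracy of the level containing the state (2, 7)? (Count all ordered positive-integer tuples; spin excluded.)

The level has n_x² + n_y² = 53. The ordered positive-integer solutions are (2, 7), (7, 2).
That gives 2 states.

degeneracy = 2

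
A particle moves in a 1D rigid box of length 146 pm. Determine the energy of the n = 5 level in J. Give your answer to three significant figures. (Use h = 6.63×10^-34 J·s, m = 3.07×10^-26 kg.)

For an infinite well E_n = n²h²/(8mL²), so E_1 = h²/(8mL²) = (6.63×10^-34)²/(8·3.07×10^-26·(1.46×10^-10 m)²) = 8.396×10^-23 J.
Then E_5 = 5²·E_1 = 25·8.396×10^-23 J = 2.10×10^-21 J.

E_5 = 2.10×10^-21 J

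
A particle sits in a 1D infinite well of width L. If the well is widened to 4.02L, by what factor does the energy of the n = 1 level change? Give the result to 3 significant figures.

E_n ∝ 1/L², so the energy scales by 1/4.02² = 0.0619.

0.0619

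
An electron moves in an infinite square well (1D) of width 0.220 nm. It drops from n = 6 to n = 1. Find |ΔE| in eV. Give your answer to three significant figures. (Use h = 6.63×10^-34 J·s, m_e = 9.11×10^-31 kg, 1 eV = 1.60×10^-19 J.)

E_1 = h²/(8m_eL²) = 1.246×10^-18 J.
|ΔE| = |6² − 1²|·E_1 = 35·1.246×10^-18 J = 4.361×10^-17 J = 273 eV.

|ΔE| = 273 eV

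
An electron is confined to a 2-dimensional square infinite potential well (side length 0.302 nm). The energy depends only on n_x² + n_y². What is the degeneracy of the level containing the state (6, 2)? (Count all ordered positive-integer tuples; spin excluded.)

The level has n_x² + n_y² = 40. The ordered positive-integer solutions are (2, 6), (6, 2).
That gives 2 states.

degeneracy = 2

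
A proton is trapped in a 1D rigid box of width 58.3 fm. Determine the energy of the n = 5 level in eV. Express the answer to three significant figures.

E_5 = 1.51×10^6 eV

For an infinite well E_n = n²h²/(8m_pL²), so E_1 = h²/(8m_pL²) = (6.626×10^-34)²/(8·1.673×10^-27·(5.83×10^-14 m)²) = 9.651×10^-15 J.
Then E_5 = 5²·E_1 = 25·9.651×10^-15 J = 2.413×10^-13 J.
Converting, E_5 = 2.413×10^-13 J / (1.602×10^-19 J/eV) = 1.51×10^6 eV.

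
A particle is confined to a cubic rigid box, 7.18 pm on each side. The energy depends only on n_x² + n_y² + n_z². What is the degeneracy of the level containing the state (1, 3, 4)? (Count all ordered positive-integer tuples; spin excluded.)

degeneracy = 6

The level has n_x² + n_y² + n_z² = 26. The ordered positive-integer solutions are (1, 3, 4), (1, 4, 3), (3, 1, 4), (3, 4, 1), (4, 1, 3), (4, 3, 1).
That gives 6 states.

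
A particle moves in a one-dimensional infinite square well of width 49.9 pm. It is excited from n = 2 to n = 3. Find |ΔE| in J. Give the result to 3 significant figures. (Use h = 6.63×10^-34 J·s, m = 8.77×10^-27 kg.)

|ΔE| = 1.26×10^-20 J

E_1 = h²/(8mL²) = 2.516×10^-21 J.
|ΔE| = |2² − 3²|·E_1 = 5·2.516×10^-21 J = 1.26×10^-20 J.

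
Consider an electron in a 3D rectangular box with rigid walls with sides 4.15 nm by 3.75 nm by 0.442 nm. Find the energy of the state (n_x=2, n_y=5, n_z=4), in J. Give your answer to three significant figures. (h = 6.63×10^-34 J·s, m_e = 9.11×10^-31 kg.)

E = 5.06×10^-18 J

For a 3D rectangular well E = (h²/8m_e)·Σ n_i²/L_i² = (6.63×10^-34)²/(8·9.11×10^-31) · [2²/(4.15 nm)² + 5²/(3.75 nm)² + 4²/(0.442 nm)²].
Evaluating gives E = 5.06×10^-18 J.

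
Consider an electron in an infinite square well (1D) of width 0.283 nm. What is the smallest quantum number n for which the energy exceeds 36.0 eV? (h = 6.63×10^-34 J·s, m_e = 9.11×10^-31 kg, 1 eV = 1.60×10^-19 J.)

E_1 = h²/(8m_eL²) = 7.531×10^-19 J = 4.707 eV.
Need n² > 36.0/4.707 = 7.648, i.e. n > 2.766.
The smallest integer satisfying this is n = 3.

n = 3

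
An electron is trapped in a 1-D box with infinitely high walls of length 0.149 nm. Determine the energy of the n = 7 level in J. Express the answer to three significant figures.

E_7 = 1.33×10^-16 J

For an infinite well E_n = n²h²/(8m_eL²), so E_1 = h²/(8m_eL²) = (6.626×10^-34)²/(8·9.109×10^-31·(1.49×10^-10 m)²) = 2.714×10^-18 J.
Then E_7 = 7²·E_1 = 49·2.714×10^-18 J = 1.33×10^-16 J.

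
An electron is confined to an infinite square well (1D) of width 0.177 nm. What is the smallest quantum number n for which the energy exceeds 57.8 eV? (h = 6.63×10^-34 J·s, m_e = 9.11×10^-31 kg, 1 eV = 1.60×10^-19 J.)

n = 3

E_1 = h²/(8m_eL²) = 1.925×10^-18 J = 12.03 eV.
Need n² > 57.8/12.03 = 4.805, i.e. n > 2.192.
The smallest integer satisfying this is n = 3.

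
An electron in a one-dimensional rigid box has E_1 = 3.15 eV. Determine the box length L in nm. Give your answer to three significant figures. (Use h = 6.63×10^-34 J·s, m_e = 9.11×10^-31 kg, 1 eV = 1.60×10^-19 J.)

From E_n = n²h²/(8m_eL²), L = n·h/√(8m_eE_n).
E_1 = 3.15 eV = 5.040×10^-19 J, so L = 1·6.63×10^-34/√(8·9.11×10^-31·5.040×10^-19) = 3.46×10^-10 m = 0.346 nm.

L = 0.346 nm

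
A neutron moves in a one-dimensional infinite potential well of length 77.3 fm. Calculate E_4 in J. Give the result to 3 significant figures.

E_4 = 8.77×10^-14 J

For an infinite well E_n = n²h²/(8m_nL²), so E_1 = h²/(8m_nL²) = (6.626×10^-34)²/(8·1.675×10^-27·(7.73×10^-14 m)²) = 5.483×10^-15 J.
Then E_4 = 4²·E_1 = 16·5.483×10^-15 J = 8.77×10^-14 J.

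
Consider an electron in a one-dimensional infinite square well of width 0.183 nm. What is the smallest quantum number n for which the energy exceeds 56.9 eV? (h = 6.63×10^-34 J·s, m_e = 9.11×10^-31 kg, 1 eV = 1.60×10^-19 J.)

E_1 = h²/(8m_eL²) = 1.801×10^-18 J = 11.26 eV.
Need n² > 56.9/11.26 = 5.053, i.e. n > 2.248.
The smallest integer satisfying this is n = 3.

n = 3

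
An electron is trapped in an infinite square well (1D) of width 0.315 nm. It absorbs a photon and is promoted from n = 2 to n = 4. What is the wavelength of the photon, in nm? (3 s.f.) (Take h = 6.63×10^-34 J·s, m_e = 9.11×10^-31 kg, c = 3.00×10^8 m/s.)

λ = 27.3 nm

E_1 = h²/(8m_eL²) = 6.079×10^-19 J, so ΔE = (4² − 2²)E_1 = 7.295×10^-18 J.
λ = hc/ΔE = (6.63×10^-34·3.00×10^8)/7.295×10^-18 = 2.73×10^-8 m = 27.3 nm.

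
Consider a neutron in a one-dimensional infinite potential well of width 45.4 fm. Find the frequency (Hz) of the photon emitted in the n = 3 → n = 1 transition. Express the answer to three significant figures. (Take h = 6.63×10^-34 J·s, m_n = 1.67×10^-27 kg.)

f = 1.93×10^20 Hz

E_1 = h²/(8m_nL²) = 1.596×10^-14 J and ΔE = (3² − 1²)E_1 = 1.277×10^-13 J.
f = ΔE/h = 1.277×10^-13/6.63×10^-34 = 1.93×10^20 Hz.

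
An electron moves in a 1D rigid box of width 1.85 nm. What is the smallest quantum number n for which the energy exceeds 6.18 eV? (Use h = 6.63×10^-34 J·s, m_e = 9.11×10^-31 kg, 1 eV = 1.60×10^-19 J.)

n = 8

E_1 = h²/(8m_eL²) = 1.762×10^-20 J = 0.1101 eV.
Need n² > 6.18/0.1101 = 56.13, i.e. n > 7.492.
The smallest integer satisfying this is n = 8.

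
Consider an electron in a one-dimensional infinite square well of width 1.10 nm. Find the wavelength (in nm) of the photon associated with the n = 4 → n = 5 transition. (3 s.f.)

λ = 443 nm

E_1 = h²/(8m_eL²) = 4.979×10^-20 J, so ΔE = (5² − 4²)E_1 = 4.481×10^-19 J.
λ = hc/ΔE = (6.626×10^-34·2.998×10^8)/4.481×10^-19 = 4.43×10^-7 m = 443 nm.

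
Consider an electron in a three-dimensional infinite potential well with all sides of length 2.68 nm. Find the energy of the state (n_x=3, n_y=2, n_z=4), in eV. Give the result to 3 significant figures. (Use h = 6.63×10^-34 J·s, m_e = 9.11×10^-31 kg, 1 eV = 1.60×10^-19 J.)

For a 3D rectangular well E = (h²/8m_e)·Σ n_i²/L_i² = (6.63×10^-34)²/(8·9.11×10^-31) · [3²/(2.68 nm)² + 2²/(2.68 nm)² + 4²/(2.68 nm)²].
Evaluating gives E = 2.435×10^-19 J = 1.52 eV.

E = 1.52 eV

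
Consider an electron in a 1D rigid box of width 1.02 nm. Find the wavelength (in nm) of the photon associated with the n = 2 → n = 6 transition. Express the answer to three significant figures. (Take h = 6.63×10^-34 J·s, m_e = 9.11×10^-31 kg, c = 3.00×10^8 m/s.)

E_1 = h²/(8m_eL²) = 5.797×10^-20 J, so ΔE = (6² − 2²)E_1 = 1.855×10^-18 J.
λ = hc/ΔE = (6.63×10^-34·3.00×10^8)/1.855×10^-18 = 1.07×10^-7 m = 107 nm.

λ = 107 nm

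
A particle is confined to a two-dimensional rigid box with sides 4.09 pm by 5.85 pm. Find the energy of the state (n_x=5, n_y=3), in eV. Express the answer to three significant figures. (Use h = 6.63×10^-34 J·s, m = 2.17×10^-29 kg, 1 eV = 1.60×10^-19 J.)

For a 2D rectangular well E = (h²/8m)·Σ n_i²/L_i² = (6.63×10^-34)²/(8·2.17×10^-29) · [5²/(4.09 pm)² + 3²/(5.85 pm)²].
Evaluating gives E = 4.450×10^-15 J = 2.78×10^4 eV.

E = 2.78×10^4 eV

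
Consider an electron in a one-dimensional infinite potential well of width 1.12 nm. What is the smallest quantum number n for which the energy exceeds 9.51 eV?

n = 6

E_1 = h²/(8m_eL²) = 4.803×10^-20 J = 0.2998 eV.
Need n² > 9.51/0.2998 = 31.72, i.e. n > 5.632.
The smallest integer satisfying this is n = 6.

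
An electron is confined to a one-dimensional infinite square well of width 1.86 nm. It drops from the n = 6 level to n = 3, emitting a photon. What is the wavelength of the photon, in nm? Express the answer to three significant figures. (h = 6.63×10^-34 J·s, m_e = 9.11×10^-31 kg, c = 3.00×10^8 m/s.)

λ = 423 nm

E_1 = h²/(8m_eL²) = 1.743×10^-20 J, so ΔE = (6² − 3²)E_1 = 4.706×10^-19 J.
λ = hc/ΔE = (6.63×10^-34·3.00×10^8)/4.706×10^-19 = 4.23×10^-7 m = 423 nm.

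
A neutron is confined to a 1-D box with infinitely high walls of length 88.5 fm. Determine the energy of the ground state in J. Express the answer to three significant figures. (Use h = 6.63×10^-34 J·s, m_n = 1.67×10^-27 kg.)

E_1 = 4.20×10^-15 J

For an infinite well E_n = n²h²/(8m_nL²), so E_1 = h²/(8m_nL²) = (6.63×10^-34)²/(8·1.67×10^-27·(8.85×10^-14 m)²) = 4.201×10^-15 J.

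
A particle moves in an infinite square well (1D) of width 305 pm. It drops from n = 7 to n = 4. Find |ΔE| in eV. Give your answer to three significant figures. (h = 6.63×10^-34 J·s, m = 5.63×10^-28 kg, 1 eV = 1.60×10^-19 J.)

E_1 = h²/(8mL²) = 1.049×10^-21 J.
|ΔE| = |7² − 4²|·E_1 = 33·1.049×10^-21 J = 3.462×10^-20 J = 0.216 eV.

|ΔE| = 0.216 eV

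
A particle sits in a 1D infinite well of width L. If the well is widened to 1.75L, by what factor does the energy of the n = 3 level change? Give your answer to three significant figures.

0.327

E_n ∝ 1/L², so the energy scales by 1/1.75² = 0.327.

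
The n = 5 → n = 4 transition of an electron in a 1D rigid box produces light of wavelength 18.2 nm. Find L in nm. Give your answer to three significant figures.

L = 0.223 nm

The photon carries ΔE = hc/λ = 6.626×10^-34·2.998×10^8/1.82×10^-8 m = 1.091×10^-17 J.
Since ΔE = (5² − 4²)E_1, E_1 = 1.212×10^-18 J, and L = h/√(8m_eE_1) = 2.23×10^-10 m = 0.223 nm.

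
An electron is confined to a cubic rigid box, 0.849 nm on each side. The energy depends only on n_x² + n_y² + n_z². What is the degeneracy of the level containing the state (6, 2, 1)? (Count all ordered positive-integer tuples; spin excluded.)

The level has n_x² + n_y² + n_z² = 41. The ordered positive-integer solutions are (1, 2, 6), (1, 6, 2), (2, 1, 6), (2, 6, 1), (3, 4, 4), (4, 3, 4), (4, 4, 3), (6, 1, 2), (6, 2, 1).
That gives 9 states.

degeneracy = 9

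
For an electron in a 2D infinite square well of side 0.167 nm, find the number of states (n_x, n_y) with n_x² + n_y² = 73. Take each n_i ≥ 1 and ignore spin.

degeneracy = 2

The level has n_x² + n_y² = 73. The ordered positive-integer solutions are (3, 8), (8, 3).
That gives 2 states.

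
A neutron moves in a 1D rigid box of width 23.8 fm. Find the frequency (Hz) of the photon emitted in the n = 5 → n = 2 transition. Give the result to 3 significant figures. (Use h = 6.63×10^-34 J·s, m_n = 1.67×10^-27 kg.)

E_1 = h²/(8m_nL²) = 5.809×10^-14 J and ΔE = (5² − 2²)E_1 = 1.220×10^-12 J.
f = ΔE/h = 1.220×10^-12/6.63×10^-34 = 1.84×10^21 Hz.

f = 1.84×10^21 Hz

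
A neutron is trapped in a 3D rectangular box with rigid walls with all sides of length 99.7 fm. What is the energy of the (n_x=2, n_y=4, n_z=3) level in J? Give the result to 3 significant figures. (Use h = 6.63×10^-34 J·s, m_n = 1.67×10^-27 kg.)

E = 9.60×10^-14 J

For a 3D rectangular well E = (h²/8m_n)·Σ n_i²/L_i² = (6.63×10^-34)²/(8·1.67×10^-27) · [2²/(99.7 fm)² + 4²/(99.7 fm)² + 3²/(99.7 fm)²].
Evaluating gives E = 9.60×10^-14 J.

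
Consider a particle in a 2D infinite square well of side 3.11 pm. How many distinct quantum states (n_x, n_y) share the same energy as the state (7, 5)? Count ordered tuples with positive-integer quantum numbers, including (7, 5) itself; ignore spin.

degeneracy = 2

The level has n_x² + n_y² = 74. The ordered positive-integer solutions are (5, 7), (7, 5).
That gives 2 states.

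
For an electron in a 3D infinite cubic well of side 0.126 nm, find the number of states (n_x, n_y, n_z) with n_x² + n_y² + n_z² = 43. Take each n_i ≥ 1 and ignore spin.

degeneracy = 3

The level has n_x² + n_y² + n_z² = 43. The ordered positive-integer solutions are (3, 3, 5), (3, 5, 3), (5, 3, 3).
That gives 3 states.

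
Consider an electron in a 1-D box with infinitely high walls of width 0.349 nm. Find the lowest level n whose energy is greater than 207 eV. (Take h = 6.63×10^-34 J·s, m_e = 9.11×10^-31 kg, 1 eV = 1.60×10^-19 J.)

E_1 = h²/(8m_eL²) = 4.952×10^-19 J = 3.095 eV.
Need n² > 207/3.095 = 66.88, i.e. n > 8.178.
The smallest integer satisfying this is n = 9.

n = 9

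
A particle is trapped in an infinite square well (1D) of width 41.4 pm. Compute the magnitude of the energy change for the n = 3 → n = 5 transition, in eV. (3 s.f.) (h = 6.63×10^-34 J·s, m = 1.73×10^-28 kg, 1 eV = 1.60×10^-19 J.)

|ΔE| = 18.5 eV

E_1 = h²/(8mL²) = 1.853×10^-19 J.
|ΔE| = |3² − 5²|·E_1 = 16·1.853×10^-19 J = 2.965×10^-18 J = 18.5 eV.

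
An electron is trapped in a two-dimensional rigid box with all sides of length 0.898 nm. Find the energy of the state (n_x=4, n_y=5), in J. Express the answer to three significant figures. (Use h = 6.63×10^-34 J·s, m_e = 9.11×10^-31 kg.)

For a 2D rectangular well E = (h²/8m_e)·Σ n_i²/L_i² = (6.63×10^-34)²/(8·9.11×10^-31) · [4²/(0.898 nm)² + 5²/(0.898 nm)²].
Evaluating gives E = 3.07×10^-18 J.

E = 3.07×10^-18 J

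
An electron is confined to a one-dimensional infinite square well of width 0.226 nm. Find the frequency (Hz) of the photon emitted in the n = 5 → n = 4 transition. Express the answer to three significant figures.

E_1 = h²/(8m_eL²) = 1.180×10^-18 J and ΔE = (5² − 4²)E_1 = 1.062×10^-17 J.
f = ΔE/h = 1.062×10^-17/6.626×10^-34 = 1.60×10^16 Hz.

f = 1.60×10^16 Hz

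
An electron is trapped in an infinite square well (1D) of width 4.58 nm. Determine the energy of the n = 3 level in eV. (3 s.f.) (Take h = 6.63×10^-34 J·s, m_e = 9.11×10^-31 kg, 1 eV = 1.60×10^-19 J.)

E_3 = 0.162 eV

For an infinite well E_n = n²h²/(8m_eL²), so E_1 = h²/(8m_eL²) = (6.63×10^-34)²/(8·9.11×10^-31·(4.58×10^-9 m)²) = 2.875×10^-21 J.
Then E_3 = 3²·E_1 = 9·2.875×10^-21 J = 2.587×10^-20 J.
Converting, E_3 = 2.587×10^-20 J / (1.60×10^-19 J/eV) = 0.162 eV.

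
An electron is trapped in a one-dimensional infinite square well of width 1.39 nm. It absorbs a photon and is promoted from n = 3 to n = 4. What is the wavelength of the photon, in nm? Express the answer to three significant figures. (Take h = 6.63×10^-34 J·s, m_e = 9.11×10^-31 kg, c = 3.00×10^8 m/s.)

λ = 910 nm

E_1 = h²/(8m_eL²) = 3.122×10^-20 J, so ΔE = (4² − 3²)E_1 = 2.185×10^-19 J.
λ = hc/ΔE = (6.63×10^-34·3.00×10^8)/2.185×10^-19 = 9.10×10^-7 m = 910 nm.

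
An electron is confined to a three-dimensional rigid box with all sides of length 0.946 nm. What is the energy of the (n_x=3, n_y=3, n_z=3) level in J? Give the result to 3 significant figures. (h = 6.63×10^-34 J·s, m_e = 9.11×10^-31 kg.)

For a 3D rectangular well E = (h²/8m_e)·Σ n_i²/L_i² = (6.63×10^-34)²/(8·9.11×10^-31) · [3²/(0.946 nm)² + 3²/(0.946 nm)² + 3²/(0.946 nm)²].
Evaluating gives E = 1.82×10^-18 J.

E = 1.82×10^-18 J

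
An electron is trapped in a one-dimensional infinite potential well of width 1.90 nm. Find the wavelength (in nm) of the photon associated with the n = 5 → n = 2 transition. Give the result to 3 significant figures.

λ = 567 nm

E_1 = h²/(8m_eL²) = 1.669×10^-20 J, so ΔE = (5² − 2²)E_1 = 3.505×10^-19 J.
λ = hc/ΔE = (6.626×10^-34·2.998×10^8)/3.505×10^-19 = 5.67×10^-7 m = 567 nm.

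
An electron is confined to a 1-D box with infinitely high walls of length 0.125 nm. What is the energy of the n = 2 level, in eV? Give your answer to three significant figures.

E_2 = 96.3 eV

For an infinite well E_n = n²h²/(8m_eL²), so E_1 = h²/(8m_eL²) = (6.626×10^-34)²/(8·9.109×10^-31·(1.25×10^-10 m)²) = 3.856×10^-18 J.
Then E_2 = 2²·E_1 = 4·3.856×10^-18 J = 1.542×10^-17 J.
Converting, E_2 = 1.542×10^-17 J / (1.602×10^-19 J/eV) = 96.3 eV.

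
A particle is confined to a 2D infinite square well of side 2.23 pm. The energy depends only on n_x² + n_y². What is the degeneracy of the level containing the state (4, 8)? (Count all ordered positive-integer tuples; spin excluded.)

The level has n_x² + n_y² = 80. The ordered positive-integer solutions are (4, 8), (8, 4).
That gives 2 states.

degeneracy = 2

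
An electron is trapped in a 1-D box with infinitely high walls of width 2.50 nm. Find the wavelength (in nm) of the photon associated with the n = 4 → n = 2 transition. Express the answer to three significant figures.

E_1 = h²/(8m_eL²) = 9.640×10^-21 J, so ΔE = (4² − 2²)E_1 = 1.157×10^-19 J.
λ = hc/ΔE = (6.626×10^-34·2.998×10^8)/1.157×10^-19 = 1.72×10^-6 m = 1.72×10^3 nm.

λ = 1.72×10^3 nm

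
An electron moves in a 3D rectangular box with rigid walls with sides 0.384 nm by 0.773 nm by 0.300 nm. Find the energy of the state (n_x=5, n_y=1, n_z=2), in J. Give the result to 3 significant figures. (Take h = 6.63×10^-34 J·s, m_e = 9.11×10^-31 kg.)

For a 3D rectangular well E = (h²/8m_e)·Σ n_i²/L_i² = (6.63×10^-34)²/(8·9.11×10^-31) · [5²/(0.384 nm)² + 1²/(0.773 nm)² + 2²/(0.300 nm)²].
Evaluating gives E = 1.30×10^-17 J.

E = 1.30×10^-17 J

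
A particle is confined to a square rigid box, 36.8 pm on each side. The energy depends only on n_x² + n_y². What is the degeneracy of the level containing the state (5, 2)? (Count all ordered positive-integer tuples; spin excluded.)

The level has n_x² + n_y² = 29. The ordered positive-integer solutions are (2, 5), (5, 2).
That gives 2 states.

degeneracy = 2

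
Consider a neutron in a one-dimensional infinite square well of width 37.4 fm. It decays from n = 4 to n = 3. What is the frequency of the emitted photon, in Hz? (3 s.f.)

E_1 = h²/(8m_nL²) = 2.342×10^-14 J and ΔE = (4² − 3²)E_1 = 1.639×10^-13 J.
f = ΔE/h = 1.639×10^-13/6.626×10^-34 = 2.47×10^20 Hz.

f = 2.47×10^20 Hz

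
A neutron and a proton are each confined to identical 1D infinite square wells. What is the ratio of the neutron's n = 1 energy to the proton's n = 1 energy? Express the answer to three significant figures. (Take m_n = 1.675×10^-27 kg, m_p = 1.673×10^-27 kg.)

0.999

E_n ∝ 1/m at fixed n and L, so the ratio is m_p/m_n = 1.673×10^-27/1.675×10^-27 = 0.999.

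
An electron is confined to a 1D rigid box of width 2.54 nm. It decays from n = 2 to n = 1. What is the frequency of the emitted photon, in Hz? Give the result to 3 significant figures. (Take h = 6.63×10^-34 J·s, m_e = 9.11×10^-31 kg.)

f = 4.23×10^13 Hz

E_1 = h²/(8m_eL²) = 9.349×10^-21 J and ΔE = (2² − 1²)E_1 = 2.805×10^-20 J.
f = ΔE/h = 2.805×10^-20/6.63×10^-34 = 4.23×10^13 Hz.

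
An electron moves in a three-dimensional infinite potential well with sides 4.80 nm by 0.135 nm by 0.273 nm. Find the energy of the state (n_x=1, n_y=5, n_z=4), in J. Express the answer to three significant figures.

For a 3D rectangular well E = (h²/8m_e)·Σ n_i²/L_i² = (6.626×10^-34)²/(8·9.109×10^-31) · [1²/(4.80 nm)² + 5²/(0.135 nm)² + 4²/(0.273 nm)²].
Evaluating gives E = 9.56×10^-17 J.

E = 9.56×10^-17 J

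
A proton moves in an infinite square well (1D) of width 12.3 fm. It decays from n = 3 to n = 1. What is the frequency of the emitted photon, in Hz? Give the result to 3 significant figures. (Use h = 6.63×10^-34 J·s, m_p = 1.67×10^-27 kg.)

f = 2.62×10^21 Hz

E_1 = h²/(8m_pL²) = 2.175×10^-13 J and ΔE = (3² − 1²)E_1 = 1.740×10^-12 J.
f = ΔE/h = 1.740×10^-12/6.63×10^-34 = 2.62×10^21 Hz.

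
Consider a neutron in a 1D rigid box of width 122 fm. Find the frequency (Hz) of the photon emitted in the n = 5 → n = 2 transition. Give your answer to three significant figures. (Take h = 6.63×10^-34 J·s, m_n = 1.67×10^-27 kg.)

f = 7.00×10^19 Hz

E_1 = h²/(8m_nL²) = 2.211×10^-15 J and ΔE = (5² − 2²)E_1 = 4.643×10^-14 J.
f = ΔE/h = 4.643×10^-14/6.63×10^-34 = 7.00×10^19 Hz.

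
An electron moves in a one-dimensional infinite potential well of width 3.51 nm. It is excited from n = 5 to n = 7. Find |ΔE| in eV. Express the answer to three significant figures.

|ΔE| = 0.733 eV

E_1 = h²/(8m_eL²) = 4.890×10^-21 J.
|ΔE| = |5² − 7²|·E_1 = 24·4.890×10^-21 J = 1.174×10^-19 J = 0.733 eV.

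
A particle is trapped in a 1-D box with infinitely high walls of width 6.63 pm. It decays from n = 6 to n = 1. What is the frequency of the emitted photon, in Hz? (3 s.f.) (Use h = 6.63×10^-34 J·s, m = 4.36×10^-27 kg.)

f = 1.51×10^16 Hz

E_1 = h²/(8mL²) = 2.867×10^-19 J and ΔE = (6² − 1²)E_1 = 1.003×10^-17 J.
f = ΔE/h = 1.003×10^-17/6.63×10^-34 = 1.51×10^16 Hz.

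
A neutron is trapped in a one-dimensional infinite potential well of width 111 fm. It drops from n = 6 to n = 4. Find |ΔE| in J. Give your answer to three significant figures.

|ΔE| = 5.32×10^-14 J

E_1 = h²/(8m_nL²) = 2.659×10^-15 J.
|ΔE| = |6² − 4²|·E_1 = 20·2.659×10^-15 J = 5.32×10^-14 J.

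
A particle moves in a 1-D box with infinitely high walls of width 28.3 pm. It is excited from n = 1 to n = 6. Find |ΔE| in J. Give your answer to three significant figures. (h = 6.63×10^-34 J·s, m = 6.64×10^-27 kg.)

|ΔE| = 3.62×10^-19 J

E_1 = h²/(8mL²) = 1.033×10^-20 J.
|ΔE| = |1² − 6²|·E_1 = 35·1.033×10^-20 J = 3.62×10^-19 J.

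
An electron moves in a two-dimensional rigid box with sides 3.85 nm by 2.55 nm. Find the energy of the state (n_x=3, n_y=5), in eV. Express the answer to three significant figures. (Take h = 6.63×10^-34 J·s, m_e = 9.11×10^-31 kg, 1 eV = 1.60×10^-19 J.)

E = 1.68 eV

For a 2D rectangular well E = (h²/8m_e)·Σ n_i²/L_i² = (6.63×10^-34)²/(8·9.11×10^-31) · [3²/(3.85 nm)² + 5²/(2.55 nm)²].
Evaluating gives E = 2.685×10^-19 J = 1.68 eV.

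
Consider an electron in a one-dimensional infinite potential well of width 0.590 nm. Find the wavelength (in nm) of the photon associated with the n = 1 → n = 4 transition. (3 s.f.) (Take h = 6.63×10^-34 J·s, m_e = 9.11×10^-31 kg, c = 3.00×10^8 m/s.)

E_1 = h²/(8m_eL²) = 1.733×10^-19 J, so ΔE = (4² − 1²)E_1 = 2.599×10^-18 J.
λ = hc/ΔE = (6.63×10^-34·3.00×10^8)/2.599×10^-18 = 7.65×10^-8 m = 76.5 nm.

λ = 76.5 nm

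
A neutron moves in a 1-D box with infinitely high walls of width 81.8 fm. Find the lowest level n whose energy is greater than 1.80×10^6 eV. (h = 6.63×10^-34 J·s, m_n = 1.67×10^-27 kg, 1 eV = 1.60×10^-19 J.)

n = 8

E_1 = h²/(8m_nL²) = 4.917×10^-15 J = 3.073×10^4 eV.
Need n² > 1.80×10^6/3.073×10^4 = 58.57, i.e. n > 7.653.
The smallest integer satisfying this is n = 8.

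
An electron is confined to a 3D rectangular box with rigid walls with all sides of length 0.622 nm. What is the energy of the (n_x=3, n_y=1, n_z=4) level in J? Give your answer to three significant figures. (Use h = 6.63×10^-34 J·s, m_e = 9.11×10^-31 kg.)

For a 3D rectangular well E = (h²/8m_e)·Σ n_i²/L_i² = (6.63×10^-34)²/(8·9.11×10^-31) · [3²/(0.622 nm)² + 1²/(0.622 nm)² + 4²/(0.622 nm)²].
Evaluating gives E = 4.05×10^-18 J.

E = 4.05×10^-18 J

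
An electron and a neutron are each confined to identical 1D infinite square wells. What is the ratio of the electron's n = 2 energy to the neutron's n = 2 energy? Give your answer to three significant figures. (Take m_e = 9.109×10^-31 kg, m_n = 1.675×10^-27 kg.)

E_n ∝ 1/m at fixed n and L, so the ratio is m_n/m_e = 1.675×10^-27/9.109×10^-31 = 1.84×10^3.

1.84×10^3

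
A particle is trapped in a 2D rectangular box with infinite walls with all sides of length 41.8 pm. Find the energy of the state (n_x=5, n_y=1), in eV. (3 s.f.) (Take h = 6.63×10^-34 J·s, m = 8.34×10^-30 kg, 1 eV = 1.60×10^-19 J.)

For a 2D rectangular well E = (h²/8m)·Σ n_i²/L_i² = (6.63×10^-34)²/(8·8.34×10^-30) · [5²/(41.8 pm)² + 1²/(41.8 pm)²].
Evaluating gives E = 9.804×10^-17 J = 613 eV.

E = 613 eV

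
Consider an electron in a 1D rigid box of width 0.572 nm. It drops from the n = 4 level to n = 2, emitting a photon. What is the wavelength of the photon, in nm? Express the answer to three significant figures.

λ = 89.9 nm

E_1 = h²/(8m_eL²) = 1.841×10^-19 J, so ΔE = (4² − 2²)E_1 = 2.209×10^-18 J.
λ = hc/ΔE = (6.626×10^-34·2.998×10^8)/2.209×10^-18 = 8.99×10^-8 m = 89.9 nm.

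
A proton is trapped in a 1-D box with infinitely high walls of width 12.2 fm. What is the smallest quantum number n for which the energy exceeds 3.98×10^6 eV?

n = 2

E_1 = h²/(8m_pL²) = 2.204×10^-13 J = 1.376×10^6 eV.
Need n² > 3.98×10^6/1.376×10^6 = 2.892, i.e. n > 1.701.
The smallest integer satisfying this is n = 2.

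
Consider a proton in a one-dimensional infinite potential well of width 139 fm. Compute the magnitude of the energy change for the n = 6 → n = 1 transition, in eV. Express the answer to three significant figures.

|ΔE| = 3.71×10^5 eV

E_1 = h²/(8m_pL²) = 1.698×10^-15 J.
|ΔE| = |6² − 1²|·E_1 = 35·1.698×10^-15 J = 5.943×10^-14 J = 3.71×10^5 eV.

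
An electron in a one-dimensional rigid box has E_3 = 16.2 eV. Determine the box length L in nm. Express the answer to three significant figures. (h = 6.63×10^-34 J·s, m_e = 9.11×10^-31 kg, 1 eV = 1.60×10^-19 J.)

From E_n = n²h²/(8m_eL²), L = n·h/√(8m_eE_n).
E_3 = 16.2 eV = 2.592×10^-18 J, so L = 3·6.63×10^-34/√(8·9.11×10^-31·2.592×10^-18) = 4.58×10^-10 m = 0.458 nm.

L = 0.458 nm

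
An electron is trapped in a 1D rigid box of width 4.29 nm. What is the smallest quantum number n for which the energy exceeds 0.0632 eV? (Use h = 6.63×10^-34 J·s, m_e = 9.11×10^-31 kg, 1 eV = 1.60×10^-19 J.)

E_1 = h²/(8m_eL²) = 3.277×10^-21 J = 0.02048 eV.
Need n² > 0.0632/0.02048 = 3.086, i.e. n > 1.757.
The smallest integer satisfying this is n = 2.

n = 2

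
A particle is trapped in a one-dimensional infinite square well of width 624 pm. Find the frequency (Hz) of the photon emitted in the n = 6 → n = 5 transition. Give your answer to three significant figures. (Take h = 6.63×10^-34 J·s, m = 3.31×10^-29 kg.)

E_1 = h²/(8mL²) = 4.263×10^-21 J and ΔE = (6² − 5²)E_1 = 4.689×10^-20 J.
f = ΔE/h = 4.689×10^-20/6.63×10^-34 = 7.07×10^13 Hz.

f = 7.07×10^13 Hz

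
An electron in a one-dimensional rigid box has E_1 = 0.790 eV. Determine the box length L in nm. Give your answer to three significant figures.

From E_n = n²h²/(8m_eL²), L = n·h/√(8m_eE_n).
E_1 = 0.790 eV = 1.266×10^-19 J, so L = 1·6.626×10^-34/√(8·9.109×10^-31·1.266×10^-19) = 6.90×10^-10 m = 0.690 nm.

L = 0.690 nm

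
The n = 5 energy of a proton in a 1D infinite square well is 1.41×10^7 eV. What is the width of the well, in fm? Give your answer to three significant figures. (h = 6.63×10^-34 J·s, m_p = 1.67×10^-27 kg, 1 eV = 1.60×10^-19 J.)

From E_n = n²h²/(8m_pL²), L = n·h/√(8m_pE_n).
E_5 = 1.41×10^7 eV = 2.256×10^-12 J, so L = 5·6.63×10^-34/√(8·1.67×10^-27·2.256×10^-12) = 1.91×10^-14 m = 19.1 fm.

L = 19.1 fm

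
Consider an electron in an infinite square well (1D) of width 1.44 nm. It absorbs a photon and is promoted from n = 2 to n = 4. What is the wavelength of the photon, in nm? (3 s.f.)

λ = 570 nm

E_1 = h²/(8m_eL²) = 2.905×10^-20 J, so ΔE = (4² − 2²)E_1 = 3.486×10^-19 J.
λ = hc/ΔE = (6.626×10^-34·2.998×10^8)/3.486×10^-19 = 5.70×10^-7 m = 570 nm.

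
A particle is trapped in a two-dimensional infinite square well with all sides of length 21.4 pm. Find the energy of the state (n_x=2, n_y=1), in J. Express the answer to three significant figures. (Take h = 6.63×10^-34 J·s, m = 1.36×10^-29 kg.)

E = 4.41×10^-17 J

For a 2D rectangular well E = (h²/8m)·Σ n_i²/L_i² = (6.63×10^-34)²/(8·1.36×10^-29) · [2²/(21.4 pm)² + 1²/(21.4 pm)²].
Evaluating gives E = 4.41×10^-17 J.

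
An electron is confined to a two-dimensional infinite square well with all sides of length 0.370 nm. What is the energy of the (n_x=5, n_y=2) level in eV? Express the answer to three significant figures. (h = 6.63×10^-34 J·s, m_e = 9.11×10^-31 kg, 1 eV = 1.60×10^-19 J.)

For a 2D rectangular well E = (h²/8m_e)·Σ n_i²/L_i² = (6.63×10^-34)²/(8·9.11×10^-31) · [5²/(0.370 nm)² + 2²/(0.370 nm)²].
Evaluating gives E = 1.278×10^-17 J = 79.9 eV.

E = 79.9 eV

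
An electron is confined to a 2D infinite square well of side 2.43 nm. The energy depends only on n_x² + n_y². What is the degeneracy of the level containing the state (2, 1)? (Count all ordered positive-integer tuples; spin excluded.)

degeneracy = 2

The level has n_x² + n_y² = 5. The ordered positive-integer solutions are (1, 2), (2, 1).
That gives 2 states.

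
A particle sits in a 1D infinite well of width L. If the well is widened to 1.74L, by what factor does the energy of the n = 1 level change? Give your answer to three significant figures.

0.330

E_n ∝ 1/L², so the energy scales by 1/1.74² = 0.330.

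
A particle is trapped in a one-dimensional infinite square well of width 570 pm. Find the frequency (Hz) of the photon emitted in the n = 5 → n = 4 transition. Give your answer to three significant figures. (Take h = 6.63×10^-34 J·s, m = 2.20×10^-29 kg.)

f = 1.04×10^14 Hz

E_1 = h²/(8mL²) = 7.687×10^-21 J and ΔE = (5² − 4²)E_1 = 6.918×10^-20 J.
f = ΔE/h = 6.918×10^-20/6.63×10^-34 = 1.04×10^14 Hz.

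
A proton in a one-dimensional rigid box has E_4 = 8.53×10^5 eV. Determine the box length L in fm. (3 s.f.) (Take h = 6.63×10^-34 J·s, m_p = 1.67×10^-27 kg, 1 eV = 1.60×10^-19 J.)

From E_n = n²h²/(8m_pL²), L = n·h/√(8m_pE_n).
E_4 = 8.53×10^5 eV = 1.365×10^-13 J, so L = 4·6.63×10^-34/√(8·1.67×10^-27·1.365×10^-13) = 6.21×10^-14 m = 62.1 fm.

L = 62.1 fm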